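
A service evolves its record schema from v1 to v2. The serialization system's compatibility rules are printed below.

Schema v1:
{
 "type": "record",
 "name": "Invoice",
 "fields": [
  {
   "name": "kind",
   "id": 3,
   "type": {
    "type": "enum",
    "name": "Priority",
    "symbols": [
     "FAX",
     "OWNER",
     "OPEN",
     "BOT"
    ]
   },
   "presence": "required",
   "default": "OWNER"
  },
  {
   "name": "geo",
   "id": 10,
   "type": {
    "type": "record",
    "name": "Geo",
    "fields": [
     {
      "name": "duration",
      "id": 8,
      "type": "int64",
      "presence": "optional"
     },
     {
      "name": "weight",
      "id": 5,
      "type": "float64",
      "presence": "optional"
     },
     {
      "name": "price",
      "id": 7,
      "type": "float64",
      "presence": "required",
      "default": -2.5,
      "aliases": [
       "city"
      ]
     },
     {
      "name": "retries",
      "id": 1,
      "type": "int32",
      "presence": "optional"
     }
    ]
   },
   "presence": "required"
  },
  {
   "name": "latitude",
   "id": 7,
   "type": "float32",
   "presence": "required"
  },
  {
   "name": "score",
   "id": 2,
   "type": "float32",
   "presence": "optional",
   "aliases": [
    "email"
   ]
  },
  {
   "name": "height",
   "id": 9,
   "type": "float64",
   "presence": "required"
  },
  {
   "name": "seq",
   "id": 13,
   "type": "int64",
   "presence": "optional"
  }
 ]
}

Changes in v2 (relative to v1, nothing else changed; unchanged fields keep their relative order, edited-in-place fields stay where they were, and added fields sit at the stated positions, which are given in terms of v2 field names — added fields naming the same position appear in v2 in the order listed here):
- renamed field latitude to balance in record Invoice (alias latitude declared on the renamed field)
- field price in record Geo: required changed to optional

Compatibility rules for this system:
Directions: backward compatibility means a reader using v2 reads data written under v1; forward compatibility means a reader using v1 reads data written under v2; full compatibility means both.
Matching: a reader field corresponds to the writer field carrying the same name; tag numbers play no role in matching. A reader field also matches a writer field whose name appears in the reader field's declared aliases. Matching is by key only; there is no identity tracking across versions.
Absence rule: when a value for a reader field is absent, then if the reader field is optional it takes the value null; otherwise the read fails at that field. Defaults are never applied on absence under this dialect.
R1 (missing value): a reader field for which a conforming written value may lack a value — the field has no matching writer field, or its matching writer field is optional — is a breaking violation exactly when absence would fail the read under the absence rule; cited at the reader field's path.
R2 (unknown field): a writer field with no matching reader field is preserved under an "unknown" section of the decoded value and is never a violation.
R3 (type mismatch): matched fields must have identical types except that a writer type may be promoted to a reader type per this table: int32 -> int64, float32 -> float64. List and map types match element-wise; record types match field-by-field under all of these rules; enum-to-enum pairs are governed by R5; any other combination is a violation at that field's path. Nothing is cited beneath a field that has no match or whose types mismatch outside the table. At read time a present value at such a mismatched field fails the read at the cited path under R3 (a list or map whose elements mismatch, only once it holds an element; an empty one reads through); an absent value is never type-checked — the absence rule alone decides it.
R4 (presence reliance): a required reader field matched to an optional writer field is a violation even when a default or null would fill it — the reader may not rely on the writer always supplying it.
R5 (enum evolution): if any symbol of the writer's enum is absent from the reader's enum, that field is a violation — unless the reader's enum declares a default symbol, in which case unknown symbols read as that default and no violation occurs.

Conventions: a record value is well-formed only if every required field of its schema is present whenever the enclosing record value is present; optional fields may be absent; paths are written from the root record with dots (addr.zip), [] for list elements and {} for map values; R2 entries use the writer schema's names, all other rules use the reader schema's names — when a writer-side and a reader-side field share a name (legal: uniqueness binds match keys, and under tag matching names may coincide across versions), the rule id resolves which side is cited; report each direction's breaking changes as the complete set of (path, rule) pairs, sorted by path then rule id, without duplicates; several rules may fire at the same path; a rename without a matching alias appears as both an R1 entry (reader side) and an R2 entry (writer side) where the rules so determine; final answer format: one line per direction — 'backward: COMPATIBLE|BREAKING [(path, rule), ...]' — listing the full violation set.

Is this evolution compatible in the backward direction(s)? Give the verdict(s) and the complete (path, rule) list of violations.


backward: COMPATIBLE []

the writer's type comes first in each Invoice pair
backward pass over Invoice, reader schema v2, writer schema v1:
  Priority -> Priority, writer required: kind aligns to kind
  Geo -> Geo, writer required: geo aligns to geo
  float32 -> float32, writer required: balance aligns to latitude
  float32 -> float32, writer optional: score aligns to score
  float64 -> float64, writer required: height aligns to height
  int64 -> int64, writer optional: seq aligns to seq
  int64 -> int64, writer optional: geo.duration aligns to geo.duration
  float64 -> float64, writer optional: geo.weight aligns to geo.weight
  float64 -> float64, writer required: geo.price aligns to geo.price
  int32 -> int32, writer optional: geo.retries aligns to geo.retries
  => backward verdict for Invoice: COMPATIBLE, no violations
the other Invoice changes do not affect what is asked:
  renamed field latitude to balance in record Invoice (alias latitude declared on the renamed field) -> matters only for Invoice's forward compatibility — outside the asked direction
  field price in record Geo: required changed to optional -> matters only for Invoice's forward compatibility — outside the asked direction


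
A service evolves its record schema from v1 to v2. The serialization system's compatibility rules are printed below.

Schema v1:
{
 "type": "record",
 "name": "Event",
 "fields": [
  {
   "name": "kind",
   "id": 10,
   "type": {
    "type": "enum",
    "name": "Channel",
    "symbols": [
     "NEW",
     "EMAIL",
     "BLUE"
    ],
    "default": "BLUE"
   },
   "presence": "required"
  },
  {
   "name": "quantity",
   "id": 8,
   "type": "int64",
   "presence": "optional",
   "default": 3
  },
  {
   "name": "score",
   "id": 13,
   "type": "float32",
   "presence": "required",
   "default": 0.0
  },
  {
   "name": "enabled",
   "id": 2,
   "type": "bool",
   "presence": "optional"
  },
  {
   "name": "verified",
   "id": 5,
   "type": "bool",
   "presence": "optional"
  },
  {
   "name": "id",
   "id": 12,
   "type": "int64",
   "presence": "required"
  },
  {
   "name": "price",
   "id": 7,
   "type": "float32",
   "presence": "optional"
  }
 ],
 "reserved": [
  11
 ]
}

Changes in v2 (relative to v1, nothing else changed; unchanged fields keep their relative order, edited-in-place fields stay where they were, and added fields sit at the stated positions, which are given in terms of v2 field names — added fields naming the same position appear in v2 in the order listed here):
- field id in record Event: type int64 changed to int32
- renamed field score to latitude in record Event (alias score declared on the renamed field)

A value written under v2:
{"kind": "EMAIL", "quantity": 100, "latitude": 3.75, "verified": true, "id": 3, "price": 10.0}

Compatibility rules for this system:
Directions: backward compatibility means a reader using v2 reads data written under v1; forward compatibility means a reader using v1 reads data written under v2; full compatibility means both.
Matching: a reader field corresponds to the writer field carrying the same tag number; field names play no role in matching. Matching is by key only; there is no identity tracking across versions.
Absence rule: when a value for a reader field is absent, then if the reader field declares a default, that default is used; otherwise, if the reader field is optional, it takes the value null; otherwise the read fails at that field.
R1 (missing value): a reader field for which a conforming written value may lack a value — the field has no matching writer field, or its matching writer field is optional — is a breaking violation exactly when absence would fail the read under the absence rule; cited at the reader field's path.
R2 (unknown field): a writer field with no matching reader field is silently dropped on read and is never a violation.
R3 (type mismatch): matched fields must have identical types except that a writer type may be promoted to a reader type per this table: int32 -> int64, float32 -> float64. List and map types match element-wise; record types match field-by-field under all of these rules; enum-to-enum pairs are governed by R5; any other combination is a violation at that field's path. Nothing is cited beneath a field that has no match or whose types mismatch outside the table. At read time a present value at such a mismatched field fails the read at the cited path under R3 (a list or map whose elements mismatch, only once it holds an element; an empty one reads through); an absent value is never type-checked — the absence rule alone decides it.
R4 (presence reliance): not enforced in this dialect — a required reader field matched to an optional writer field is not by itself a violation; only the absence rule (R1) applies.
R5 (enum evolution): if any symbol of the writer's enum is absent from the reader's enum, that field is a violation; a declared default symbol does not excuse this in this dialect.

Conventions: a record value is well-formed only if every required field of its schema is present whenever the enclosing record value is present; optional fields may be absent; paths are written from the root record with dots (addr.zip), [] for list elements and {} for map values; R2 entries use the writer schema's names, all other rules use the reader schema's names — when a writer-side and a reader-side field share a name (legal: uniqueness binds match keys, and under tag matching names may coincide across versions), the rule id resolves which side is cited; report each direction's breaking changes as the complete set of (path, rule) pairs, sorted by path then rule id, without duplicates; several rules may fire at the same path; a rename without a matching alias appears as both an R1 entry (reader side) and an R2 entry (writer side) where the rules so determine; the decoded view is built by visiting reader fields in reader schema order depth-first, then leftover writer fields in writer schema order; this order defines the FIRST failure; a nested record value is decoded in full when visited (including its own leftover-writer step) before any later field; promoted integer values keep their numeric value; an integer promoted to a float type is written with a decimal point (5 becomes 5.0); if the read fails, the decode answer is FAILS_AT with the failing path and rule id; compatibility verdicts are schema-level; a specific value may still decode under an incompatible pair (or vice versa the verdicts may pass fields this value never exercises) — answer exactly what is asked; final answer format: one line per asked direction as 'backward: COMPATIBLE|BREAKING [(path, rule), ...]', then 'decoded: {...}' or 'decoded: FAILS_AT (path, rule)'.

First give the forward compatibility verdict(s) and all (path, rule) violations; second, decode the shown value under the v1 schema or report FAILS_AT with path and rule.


in Event below, arrows point writer -> reader
forward pass over Event, reader schema v1, writer schema v2:
  writer required, Channel -> Channel: reader kind maps from writer kind
  writer optional, int64 -> int64: reader quantity maps from writer quantity
  writer required, float32 -> float32: reader score maps from writer latitude
  writer optional, bool -> bool: reader enabled maps from writer enabled
  writer optional, bool -> bool: reader verified maps from writer verified
  writer required, int32 -> int64: reader id maps from writer id
  writer optional, float32 -> float32: reader price maps from writer price
  nothing fires on Event: forward is COMPATIBLE
decoding the Event value with the v1 reader:
  kind := "EMAIL"
  quantity := 100
  score := 3.75 (from writer latitude)
  enabled := null (absent, optional -> null)
  verified := true
  id := 3 (int32 -> int64)
  price := 10.0
  => decoded: {"kind": "EMAIL", "quantity": 100, "score": 3.75, "enabled": null, "verified": true, "id": 3, "price": 10.0}
remaining Event differences; none change what is asked:
  field id in record Event: type int64 changed to int32 -> matters only for Event's backward compatibility — outside the asked direction
  renamed field score to latitude in record Event (alias score declared on the renamed field) -> inert for the asked Event verdict: nothing fires

forward: COMPATIBLE []; decoded: {"kind": "EMAIL", "quantity": 100, "score": 3.75, "enabled": null, "verified": true, "id": 3, "price": 10.0}


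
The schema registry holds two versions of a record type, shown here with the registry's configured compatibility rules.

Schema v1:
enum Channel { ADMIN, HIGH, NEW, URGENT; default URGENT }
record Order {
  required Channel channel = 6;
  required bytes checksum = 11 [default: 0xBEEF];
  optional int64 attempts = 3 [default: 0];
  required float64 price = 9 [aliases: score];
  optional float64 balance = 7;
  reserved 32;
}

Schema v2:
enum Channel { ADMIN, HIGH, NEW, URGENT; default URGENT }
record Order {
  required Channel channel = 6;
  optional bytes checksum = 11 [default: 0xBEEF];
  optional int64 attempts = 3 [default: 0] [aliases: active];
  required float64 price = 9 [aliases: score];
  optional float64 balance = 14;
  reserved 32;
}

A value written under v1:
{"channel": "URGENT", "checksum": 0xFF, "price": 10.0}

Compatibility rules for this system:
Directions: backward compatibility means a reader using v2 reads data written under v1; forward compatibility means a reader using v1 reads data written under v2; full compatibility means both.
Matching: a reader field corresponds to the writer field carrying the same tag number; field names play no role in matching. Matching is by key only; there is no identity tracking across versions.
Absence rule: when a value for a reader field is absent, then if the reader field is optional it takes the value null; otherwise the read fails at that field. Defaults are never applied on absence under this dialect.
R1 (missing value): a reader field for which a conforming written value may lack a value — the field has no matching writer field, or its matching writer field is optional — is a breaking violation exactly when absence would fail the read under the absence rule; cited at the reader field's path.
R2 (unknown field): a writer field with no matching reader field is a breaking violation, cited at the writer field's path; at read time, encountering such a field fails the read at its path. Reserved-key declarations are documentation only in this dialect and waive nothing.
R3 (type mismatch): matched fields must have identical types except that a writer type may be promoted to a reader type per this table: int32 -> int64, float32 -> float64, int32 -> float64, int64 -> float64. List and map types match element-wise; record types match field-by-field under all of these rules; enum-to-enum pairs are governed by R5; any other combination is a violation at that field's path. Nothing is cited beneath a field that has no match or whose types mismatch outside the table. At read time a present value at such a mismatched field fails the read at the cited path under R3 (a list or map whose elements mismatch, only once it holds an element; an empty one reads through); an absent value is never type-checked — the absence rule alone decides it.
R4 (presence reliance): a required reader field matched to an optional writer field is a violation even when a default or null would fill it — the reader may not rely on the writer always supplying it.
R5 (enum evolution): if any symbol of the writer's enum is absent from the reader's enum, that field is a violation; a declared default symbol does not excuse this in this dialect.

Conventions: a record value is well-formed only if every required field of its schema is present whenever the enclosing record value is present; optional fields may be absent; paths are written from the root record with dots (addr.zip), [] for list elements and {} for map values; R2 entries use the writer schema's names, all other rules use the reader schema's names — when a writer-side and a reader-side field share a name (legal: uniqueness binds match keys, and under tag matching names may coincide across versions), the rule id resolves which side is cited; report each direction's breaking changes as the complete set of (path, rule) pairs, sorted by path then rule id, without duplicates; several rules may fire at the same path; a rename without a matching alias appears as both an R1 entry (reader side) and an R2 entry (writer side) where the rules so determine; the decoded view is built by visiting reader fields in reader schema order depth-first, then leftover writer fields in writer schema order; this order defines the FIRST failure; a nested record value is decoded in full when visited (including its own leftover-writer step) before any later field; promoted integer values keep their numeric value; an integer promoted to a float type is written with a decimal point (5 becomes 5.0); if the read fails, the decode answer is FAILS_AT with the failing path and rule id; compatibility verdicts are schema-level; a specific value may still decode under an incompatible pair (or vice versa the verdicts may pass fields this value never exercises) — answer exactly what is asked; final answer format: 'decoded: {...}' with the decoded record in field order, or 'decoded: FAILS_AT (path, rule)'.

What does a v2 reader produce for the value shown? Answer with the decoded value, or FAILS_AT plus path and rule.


in Order below, arrows point writer -> reader
decode (reader v2):
  channel := "URGENT"
  checksum := 0xFF
  attempts := null (not supplied -> null)
  price := 10.0
  balance := null (not supplied -> null)
  => decoded: {"channel": "URGENT", "checksum": 0xFF, "attempts": null, "price": 10.0, "balance": null}
the rest of the Order diff is inert for this question:
  field balance in record Order: tag 7 changed to 14 -> changes Order's schema-level verdicts only — the decode of this value is the same
  field checksum in record Order: required changed to optional -> changes Order's schema-level verdicts only — the decode of this value is the same

decoded: {"channel": "URGENT", "checksum": 0xFF, "attempts": null, "price": 10.0, "balance": null}


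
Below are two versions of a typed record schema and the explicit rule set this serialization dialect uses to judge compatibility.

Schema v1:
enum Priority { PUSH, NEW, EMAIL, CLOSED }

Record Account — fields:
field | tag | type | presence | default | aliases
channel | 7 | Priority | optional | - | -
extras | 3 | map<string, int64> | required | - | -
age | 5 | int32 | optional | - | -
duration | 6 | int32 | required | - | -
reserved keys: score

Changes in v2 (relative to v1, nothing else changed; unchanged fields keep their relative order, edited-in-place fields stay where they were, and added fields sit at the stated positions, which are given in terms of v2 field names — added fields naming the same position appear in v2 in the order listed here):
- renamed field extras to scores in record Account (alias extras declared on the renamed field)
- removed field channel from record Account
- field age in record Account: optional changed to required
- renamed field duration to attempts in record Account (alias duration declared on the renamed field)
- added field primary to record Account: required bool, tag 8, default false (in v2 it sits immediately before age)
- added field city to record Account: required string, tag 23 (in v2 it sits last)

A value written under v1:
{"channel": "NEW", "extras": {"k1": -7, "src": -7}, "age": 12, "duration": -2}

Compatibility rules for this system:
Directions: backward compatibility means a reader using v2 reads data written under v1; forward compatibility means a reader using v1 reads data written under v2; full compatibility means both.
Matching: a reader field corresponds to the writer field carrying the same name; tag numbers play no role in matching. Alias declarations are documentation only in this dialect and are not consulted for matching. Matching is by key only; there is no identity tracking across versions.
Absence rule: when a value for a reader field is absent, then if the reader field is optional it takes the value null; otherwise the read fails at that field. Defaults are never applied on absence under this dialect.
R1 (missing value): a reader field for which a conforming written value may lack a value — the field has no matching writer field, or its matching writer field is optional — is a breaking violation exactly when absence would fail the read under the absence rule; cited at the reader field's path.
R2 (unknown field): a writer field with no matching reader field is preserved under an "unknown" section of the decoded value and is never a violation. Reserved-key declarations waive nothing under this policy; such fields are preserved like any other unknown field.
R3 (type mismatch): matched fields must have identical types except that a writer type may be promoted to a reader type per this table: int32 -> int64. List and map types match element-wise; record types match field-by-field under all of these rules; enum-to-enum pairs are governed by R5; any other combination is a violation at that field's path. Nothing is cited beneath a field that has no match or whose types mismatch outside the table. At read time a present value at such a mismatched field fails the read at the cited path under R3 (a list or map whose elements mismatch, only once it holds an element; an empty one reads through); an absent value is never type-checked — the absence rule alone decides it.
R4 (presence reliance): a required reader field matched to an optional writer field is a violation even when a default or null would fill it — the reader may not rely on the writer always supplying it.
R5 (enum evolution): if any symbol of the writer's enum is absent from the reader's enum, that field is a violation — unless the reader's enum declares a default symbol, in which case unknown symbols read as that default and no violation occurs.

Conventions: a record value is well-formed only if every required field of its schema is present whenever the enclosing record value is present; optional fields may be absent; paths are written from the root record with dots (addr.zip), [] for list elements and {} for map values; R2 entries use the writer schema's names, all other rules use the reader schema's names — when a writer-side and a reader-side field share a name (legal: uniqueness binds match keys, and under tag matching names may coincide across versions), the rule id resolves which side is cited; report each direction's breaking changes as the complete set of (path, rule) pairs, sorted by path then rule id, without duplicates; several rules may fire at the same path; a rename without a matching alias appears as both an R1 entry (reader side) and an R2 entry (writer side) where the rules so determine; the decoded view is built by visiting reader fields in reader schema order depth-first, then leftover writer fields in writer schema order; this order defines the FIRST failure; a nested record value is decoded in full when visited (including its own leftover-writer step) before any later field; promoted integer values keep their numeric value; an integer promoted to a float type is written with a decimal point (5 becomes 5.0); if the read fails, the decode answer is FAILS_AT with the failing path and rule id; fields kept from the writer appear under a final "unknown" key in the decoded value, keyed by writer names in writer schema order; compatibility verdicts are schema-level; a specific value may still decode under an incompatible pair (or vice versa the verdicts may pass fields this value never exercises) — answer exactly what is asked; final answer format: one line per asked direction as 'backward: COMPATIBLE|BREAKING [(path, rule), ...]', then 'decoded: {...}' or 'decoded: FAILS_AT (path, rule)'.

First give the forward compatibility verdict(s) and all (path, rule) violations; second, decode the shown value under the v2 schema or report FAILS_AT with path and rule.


forward: BREAKING [(duration, R1), (extras, R1)]; decoded: FAILS_AT (scores, R1)

in Account below, arrows point writer -> reader
checking forward for Account: reader v1 against writer v2:
  no writer field matches reader channel
  no writer field matches reader extras
  age: paired with writer age (int32 -> int32; writer required)
  no writer field matches reader duration
  writer scores: unknown to reader
  writer primary: unknown to reader
  writer attempts: unknown to reader
  writer city: unknown to reader
  violation R1 at duration
  violation R1 at extras
  => forward: BREAKING (2)
decoding the Account value with the v2 reader:
  read fails at scores under R1 (no fill)
  => FAILS_AT (scores, R1)
the rest of the Account diff is inert for this question:
  field age in record Account: optional changed to required -> fires only in the backward direction of Account, which is not asked here
  added field primary to record Account: required bool, tag 8, default false (in v2 it sits immediately before age) -> fires only in the backward direction of Account, which is not asked here
  added field city to record Account: required string, tag 23 (in v2 it sits last) -> fires only in the backward direction of Account, which is not asked here


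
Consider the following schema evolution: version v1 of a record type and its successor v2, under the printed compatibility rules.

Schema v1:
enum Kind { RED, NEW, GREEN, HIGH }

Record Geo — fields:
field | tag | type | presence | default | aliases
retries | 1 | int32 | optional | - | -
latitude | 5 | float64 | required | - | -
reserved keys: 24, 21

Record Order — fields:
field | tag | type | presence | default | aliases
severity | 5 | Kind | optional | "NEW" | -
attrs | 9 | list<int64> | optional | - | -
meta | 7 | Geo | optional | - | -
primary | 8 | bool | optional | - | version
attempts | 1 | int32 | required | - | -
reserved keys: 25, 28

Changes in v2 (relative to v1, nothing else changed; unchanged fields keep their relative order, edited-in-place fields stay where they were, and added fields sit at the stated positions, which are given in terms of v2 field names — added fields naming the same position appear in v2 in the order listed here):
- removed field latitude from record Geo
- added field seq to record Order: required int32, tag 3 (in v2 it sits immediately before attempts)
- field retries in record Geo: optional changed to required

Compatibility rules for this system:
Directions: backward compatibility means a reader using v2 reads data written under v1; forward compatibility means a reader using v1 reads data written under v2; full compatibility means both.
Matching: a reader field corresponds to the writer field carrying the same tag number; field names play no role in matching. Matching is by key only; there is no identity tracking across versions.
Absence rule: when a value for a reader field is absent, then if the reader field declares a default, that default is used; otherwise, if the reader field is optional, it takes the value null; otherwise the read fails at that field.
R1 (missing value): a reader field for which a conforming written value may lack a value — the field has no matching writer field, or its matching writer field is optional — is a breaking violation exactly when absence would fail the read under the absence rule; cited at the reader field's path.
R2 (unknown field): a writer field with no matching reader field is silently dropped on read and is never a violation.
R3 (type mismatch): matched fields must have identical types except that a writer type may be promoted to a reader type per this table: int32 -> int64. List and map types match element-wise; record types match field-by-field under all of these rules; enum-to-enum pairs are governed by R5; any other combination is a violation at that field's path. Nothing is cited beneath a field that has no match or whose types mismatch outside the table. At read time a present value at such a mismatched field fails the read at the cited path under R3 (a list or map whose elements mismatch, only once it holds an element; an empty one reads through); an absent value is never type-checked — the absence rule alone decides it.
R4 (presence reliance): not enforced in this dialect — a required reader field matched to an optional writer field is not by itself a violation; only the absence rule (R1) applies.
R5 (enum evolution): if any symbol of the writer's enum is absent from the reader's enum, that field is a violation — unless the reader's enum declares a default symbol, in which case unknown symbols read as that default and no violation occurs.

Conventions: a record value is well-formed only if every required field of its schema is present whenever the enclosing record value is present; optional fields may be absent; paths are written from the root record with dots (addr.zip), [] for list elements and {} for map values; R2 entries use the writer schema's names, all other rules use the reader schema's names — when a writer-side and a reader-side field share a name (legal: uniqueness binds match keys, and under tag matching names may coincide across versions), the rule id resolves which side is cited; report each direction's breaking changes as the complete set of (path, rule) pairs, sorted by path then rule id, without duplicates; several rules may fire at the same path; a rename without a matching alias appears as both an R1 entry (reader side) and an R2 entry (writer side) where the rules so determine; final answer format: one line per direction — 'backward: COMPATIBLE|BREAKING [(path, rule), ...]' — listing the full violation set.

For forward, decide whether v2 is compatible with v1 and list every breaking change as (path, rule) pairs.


each type pair in Order: writer, then reader
forward analysis of Order with v1 as reader and v2 as writer:
  severity: Kind -> Kind, writer optional; from severity
  attrs: list<int64> -> list<int64>, writer optional; from attrs
  meta: Geo -> Geo, writer optional; from meta
  primary: bool -> bool, writer optional; from primary
  attempts: int32 -> int32, writer required; from attempts
  leftover writer field: seq
  meta.retries: int32 -> int32, writer required; from meta.retries
  no writer field matches reader meta.latitude
  violation R1 at meta.latitude
  forward on Order therefore BREAKING (1)
the other Order changes do not affect what is asked:
  added field seq to record Order: required int32, tag 3 (in v2 it sits immediately before attempts) -> fires only in the backward direction of Order, which is not asked here
  field retries in record Geo: optional changed to required -> fires only in the backward direction of Order, which is not asked here

forward: BREAKING [(meta.latitude, R1)]


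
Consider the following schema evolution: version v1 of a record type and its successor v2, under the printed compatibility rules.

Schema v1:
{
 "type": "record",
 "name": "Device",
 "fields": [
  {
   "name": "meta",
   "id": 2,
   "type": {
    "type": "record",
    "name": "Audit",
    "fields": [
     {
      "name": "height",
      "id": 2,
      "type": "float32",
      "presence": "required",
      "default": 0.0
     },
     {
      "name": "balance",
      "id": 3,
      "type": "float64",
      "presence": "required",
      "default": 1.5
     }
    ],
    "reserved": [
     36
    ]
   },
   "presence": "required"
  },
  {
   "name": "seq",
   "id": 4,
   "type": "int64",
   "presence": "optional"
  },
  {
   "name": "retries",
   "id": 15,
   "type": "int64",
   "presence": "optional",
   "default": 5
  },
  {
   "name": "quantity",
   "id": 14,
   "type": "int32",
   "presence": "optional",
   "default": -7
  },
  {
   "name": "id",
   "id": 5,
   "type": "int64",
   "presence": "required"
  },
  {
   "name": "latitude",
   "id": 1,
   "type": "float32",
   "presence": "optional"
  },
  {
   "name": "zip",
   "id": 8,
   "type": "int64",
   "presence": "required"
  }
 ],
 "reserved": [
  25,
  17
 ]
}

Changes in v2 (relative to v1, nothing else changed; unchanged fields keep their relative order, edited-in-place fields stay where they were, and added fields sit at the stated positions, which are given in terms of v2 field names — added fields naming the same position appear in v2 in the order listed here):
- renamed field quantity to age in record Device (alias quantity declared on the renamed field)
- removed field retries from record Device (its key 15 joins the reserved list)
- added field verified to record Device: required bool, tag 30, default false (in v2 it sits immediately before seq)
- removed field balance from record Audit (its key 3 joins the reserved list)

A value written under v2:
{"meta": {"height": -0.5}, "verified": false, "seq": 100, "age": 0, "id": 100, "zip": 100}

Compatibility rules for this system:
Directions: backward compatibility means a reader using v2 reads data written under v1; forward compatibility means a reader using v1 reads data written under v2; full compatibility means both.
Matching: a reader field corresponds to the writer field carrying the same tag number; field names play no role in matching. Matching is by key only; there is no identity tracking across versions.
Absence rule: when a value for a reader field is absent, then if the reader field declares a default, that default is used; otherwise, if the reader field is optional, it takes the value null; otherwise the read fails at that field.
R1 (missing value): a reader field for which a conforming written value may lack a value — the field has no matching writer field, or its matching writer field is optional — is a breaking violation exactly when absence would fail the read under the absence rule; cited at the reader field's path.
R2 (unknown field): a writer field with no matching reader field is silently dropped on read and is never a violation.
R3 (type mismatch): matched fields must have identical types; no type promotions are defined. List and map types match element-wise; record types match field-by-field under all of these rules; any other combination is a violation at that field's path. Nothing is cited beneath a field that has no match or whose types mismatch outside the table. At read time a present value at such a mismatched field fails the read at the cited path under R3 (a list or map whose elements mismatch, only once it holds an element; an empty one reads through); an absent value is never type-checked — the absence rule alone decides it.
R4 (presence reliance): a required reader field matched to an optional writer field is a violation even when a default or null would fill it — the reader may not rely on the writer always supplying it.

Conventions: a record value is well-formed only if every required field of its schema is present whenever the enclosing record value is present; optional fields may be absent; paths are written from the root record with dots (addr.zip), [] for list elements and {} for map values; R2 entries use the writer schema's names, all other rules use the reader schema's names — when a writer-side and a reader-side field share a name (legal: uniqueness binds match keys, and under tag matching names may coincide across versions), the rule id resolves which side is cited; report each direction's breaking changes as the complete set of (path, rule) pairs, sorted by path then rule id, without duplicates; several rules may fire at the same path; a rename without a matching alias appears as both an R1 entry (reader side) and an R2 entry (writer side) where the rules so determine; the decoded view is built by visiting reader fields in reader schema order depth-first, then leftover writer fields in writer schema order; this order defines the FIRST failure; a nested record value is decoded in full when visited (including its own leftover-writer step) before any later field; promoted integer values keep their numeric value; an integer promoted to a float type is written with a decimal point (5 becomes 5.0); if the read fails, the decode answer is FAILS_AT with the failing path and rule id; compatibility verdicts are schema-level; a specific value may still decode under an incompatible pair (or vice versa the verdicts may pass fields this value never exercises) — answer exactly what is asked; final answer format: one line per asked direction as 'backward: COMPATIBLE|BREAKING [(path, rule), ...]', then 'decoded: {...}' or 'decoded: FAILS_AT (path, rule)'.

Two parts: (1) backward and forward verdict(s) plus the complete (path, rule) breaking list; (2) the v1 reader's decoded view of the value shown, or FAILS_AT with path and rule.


backward: COMPATIBLE []; forward: COMPATIBLE []; decoded: {"meta": {"height": -0.5, "balance": 1.5}, "seq": 100, "retries": 5, "quantity": 0, "id": 100, "latitude": null, "zip": 100}

each type pair in Device: writer, then reader
backward pass over Device, reader schema v2, writer schema v1:
  meta <- meta (Audit -> Audit, writer required)
  no writer field matches reader verified
  seq <- seq (int64 -> int64, writer optional)
  age <- quantity (int32 -> int32, writer optional)
  id <- id (int64 -> int64, writer required)
  latitude <- latitude (float32 -> float32, writer optional)
  zip <- zip (int64 -> int64, writer required)
  leftover writer field: retries
  meta.height <- meta.height (float32 -> float32, writer required)
  leftover writer field: meta.balance
  => backward: COMPATIBLE
forward pass over Device, reader schema v1, writer schema v2:
  meta <- meta (Audit -> Audit, writer required)
  seq <- seq (int64 -> int64, writer optional)
  no writer field matches reader retries
  quantity <- age (int32 -> int32, writer optional)
  id <- id (int64 -> int64, writer required)
  latitude <- latitude (float32 -> float32, writer optional)
  zip <- zip (int64 -> int64, writer required)
  leftover writer field: verified
  meta.height <- meta.height (float32 -> float32, writer required)
  no writer field matches reader meta.balance
  => forward: COMPATIBLE
migrating the Device value to v1:
  meta.height := -0.5
  meta.balance := 1.5 (no value, default fills)
  seq := 100
  retries := 5 (no value, default fills)
  quantity := 0 (from writer age)
  id := 100
  latitude := null (not supplied -> null)
  zip := 100
  writer verified: unmatched, discarded
  => decoded: {"meta": {"height": -0.5, "balance": 1.5}, "seq": 100, "retries": 5, "quantity": 0, "id": 100, "latitude": null, "zip": 100}


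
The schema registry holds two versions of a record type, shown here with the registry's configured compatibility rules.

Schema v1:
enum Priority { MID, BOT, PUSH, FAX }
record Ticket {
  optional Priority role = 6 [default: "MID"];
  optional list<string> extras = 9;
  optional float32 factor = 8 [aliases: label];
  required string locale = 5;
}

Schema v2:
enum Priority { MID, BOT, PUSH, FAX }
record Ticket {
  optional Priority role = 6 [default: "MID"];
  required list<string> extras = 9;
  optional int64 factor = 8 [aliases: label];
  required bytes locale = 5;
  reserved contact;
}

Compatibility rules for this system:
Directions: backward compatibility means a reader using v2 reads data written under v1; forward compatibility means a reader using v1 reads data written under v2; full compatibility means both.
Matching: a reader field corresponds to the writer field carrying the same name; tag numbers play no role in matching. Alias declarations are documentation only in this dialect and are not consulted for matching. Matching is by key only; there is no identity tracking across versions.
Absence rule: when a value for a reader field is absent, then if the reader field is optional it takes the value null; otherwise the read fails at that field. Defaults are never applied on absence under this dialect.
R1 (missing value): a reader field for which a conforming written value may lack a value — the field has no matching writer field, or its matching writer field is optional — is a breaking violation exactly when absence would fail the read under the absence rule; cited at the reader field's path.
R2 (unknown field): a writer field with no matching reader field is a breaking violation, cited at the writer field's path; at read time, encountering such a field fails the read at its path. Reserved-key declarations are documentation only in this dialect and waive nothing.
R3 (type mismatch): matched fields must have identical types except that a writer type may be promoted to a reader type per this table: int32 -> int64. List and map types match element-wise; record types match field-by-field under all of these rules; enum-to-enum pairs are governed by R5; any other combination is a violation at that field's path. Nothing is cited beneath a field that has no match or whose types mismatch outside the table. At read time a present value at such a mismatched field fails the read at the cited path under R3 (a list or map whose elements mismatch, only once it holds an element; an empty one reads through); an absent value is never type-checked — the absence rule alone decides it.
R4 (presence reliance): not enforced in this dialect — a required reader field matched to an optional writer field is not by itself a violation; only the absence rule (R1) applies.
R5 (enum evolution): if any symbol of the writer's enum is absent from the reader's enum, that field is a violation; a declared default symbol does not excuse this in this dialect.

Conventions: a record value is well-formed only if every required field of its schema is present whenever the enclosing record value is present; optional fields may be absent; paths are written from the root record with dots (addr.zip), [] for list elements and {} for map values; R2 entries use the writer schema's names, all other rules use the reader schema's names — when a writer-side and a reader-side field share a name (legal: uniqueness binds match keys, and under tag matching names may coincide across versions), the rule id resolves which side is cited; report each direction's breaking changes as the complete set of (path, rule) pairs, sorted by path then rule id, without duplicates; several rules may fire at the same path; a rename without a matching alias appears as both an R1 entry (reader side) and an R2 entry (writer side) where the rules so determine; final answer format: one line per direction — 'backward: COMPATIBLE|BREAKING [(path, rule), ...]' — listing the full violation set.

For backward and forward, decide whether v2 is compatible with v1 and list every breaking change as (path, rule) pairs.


arrows below run writer -> reader for Ticket
backward for Ticket (reader v2, writer v1):
  writer optional, Priority -> Priority: reader role maps from writer role
  writer optional, list<string> -> list<string>: reader extras maps from writer extras
  writer optional, float32 -> int64: reader factor maps from writer factor
  writer required, string -> bytes: reader locale maps from writer locale
  R1 fires at extras
  R3 fires at factor
  R3 fires at locale
  => backward verdict for Ticket: BREAKING, 3 violation(s)
forward for Ticket (reader v1, writer v2):
  writer optional, Priority -> Priority: reader role maps from writer role
  writer required, list<string> -> list<string>: reader extras maps from writer extras
  writer optional, int64 -> float32: reader factor maps from writer factor
  writer required, bytes -> string: reader locale maps from writer locale
  R3 fires at factor
  R3 fires at locale
  => forward verdict for Ticket: BREAKING, 2 violation(s)

backward: BREAKING [(extras, R1), (factor, R3), (locale, R3)]; forward: BREAKING [(factor, R3), (locale, R3)]
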